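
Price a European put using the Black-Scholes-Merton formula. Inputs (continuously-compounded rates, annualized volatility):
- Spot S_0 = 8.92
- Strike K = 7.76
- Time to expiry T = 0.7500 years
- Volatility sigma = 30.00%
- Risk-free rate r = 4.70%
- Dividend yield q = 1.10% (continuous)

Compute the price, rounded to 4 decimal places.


Answer: Price = 0.3325

Derivation:
d1 = (ln(S/K) + (r - q + 0.5*sigma^2) * T) / (sigma * sqrt(T)) = 0.77004520
d2 = d1 - sigma * sqrt(T) = 0.51023758
exp(-rT) = 0.96536405; exp(-qT) = 0.99178394
P = K * exp(-rT) * N(-d2) - S_0 * exp(-qT) * N(-d1)
N(-d1) = 0.22063654; N(-d2) = 0.30494251
P = 7.7600 * 0.96536405 * 0.30494251 - 8.9200 * 0.99178394 * 0.22063654 = 0.3325


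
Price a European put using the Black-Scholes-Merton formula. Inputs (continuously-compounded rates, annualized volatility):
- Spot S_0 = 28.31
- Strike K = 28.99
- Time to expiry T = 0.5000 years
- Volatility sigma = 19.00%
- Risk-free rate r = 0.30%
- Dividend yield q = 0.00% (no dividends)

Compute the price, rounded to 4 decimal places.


Answer: Price = 1.8725

Derivation:
d1 = (ln(S/K) + (r - q + 0.5*sigma^2) * T) / (sigma * sqrt(T)) = -0.09833134
d2 = d1 - sigma * sqrt(T) = -0.23268163
exp(-rT) = 0.99850112; exp(-qT) = 1.00000000
P = K * exp(-rT) * N(-d2) - S_0 * exp(-qT) * N(-d1)
N(-d1) = 0.53916540; N(-d2) = 0.59199568
P = 28.9900 * 0.99850112 * 0.59199568 - 28.3100 * 1.00000000 * 0.53916540 = 1.8725


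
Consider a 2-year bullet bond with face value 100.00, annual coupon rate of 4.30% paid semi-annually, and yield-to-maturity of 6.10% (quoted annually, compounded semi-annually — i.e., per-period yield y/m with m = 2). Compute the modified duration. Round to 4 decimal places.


Answer: Modified duration = 1.8792

Derivation:
Coupon per period c = face * coupon_rate / m = 2.150000
Periods per year m = 2; per-period yield y/m = 0.030500
Number of cashflows N = 4
Cashflows (t years, CF_t, discount factor 1/(1+y/m)^(m*t), PV):
  t = 0.5000: CF_t = 2.150000, DF = 0.970403, PV = 2.086366
  t = 1.0000: CF_t = 2.150000, DF = 0.941681, PV = 2.024615
  t = 1.5000: CF_t = 2.150000, DF = 0.913810, PV = 1.964692
  t = 2.0000: CF_t = 102.150000, DF = 0.886764, PV = 90.582935
Price P = sum_t PV_t = 96.658608
First compute Macaulay numerator sum_t t * PV_t:
  t * PV_t at t = 0.5000: 1.043183
  t * PV_t at t = 1.0000: 2.024615
  t * PV_t at t = 1.5000: 2.947038
  t * PV_t at t = 2.0000: 181.165869
Macaulay duration D = 187.180705 / 96.658608 = 1.936514
Modified duration = D / (1 + y/m) = 1.936514 / (1 + 0.030500) = 1.879198


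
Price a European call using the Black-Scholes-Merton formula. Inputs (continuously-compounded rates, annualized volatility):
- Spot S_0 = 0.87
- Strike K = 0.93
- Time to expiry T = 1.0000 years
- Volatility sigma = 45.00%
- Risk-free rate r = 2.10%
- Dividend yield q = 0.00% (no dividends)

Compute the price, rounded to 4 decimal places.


d1 = (ln(S/K) + (r - q + 0.5*sigma^2) * T) / (sigma * sqrt(T)) = 0.12346361
d2 = d1 - sigma * sqrt(T) = -0.32653639
exp(-rT) = 0.97921896; exp(-qT) = 1.00000000
C = S_0 * exp(-qT) * N(d1) - K * exp(-rT) * N(d2)
N(d1) = 0.54913001; N(d2) = 0.37200928
C = 0.8700 * 1.00000000 * 0.54913001 - 0.9300 * 0.97921896 * 0.37200928 = 0.1390

Answer: Price = 0.1390


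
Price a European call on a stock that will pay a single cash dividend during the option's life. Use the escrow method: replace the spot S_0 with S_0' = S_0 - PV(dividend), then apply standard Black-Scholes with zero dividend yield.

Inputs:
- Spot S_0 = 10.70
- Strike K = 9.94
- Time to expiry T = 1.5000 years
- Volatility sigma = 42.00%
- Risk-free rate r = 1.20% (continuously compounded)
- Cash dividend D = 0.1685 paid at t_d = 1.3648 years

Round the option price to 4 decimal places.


Answer: Price = 2.4676

Derivation:
PV(D) = D * exp(-r * t_d) = 0.1685 * 0.98375578 = 0.16576285
S_0' = S_0 - PV(D) = 10.7000 - 0.16576285 = 10.53423715
d1 = (ln(S_0'/K) + (r + sigma^2/2)*T) / (sigma*sqrt(T)) = 0.40506709
d2 = d1 - sigma*sqrt(T) = -0.10932576
exp(-rT) = 0.98216103
N(d1) = 0.65728590; N(d2) = 0.45647206
C = S_0' * N(d1) - K * exp(-rT) * N(d2) = 10.53423715 * 0.65728590 - 9.9400 * 0.98216103 * 0.45647206 = 2.4676


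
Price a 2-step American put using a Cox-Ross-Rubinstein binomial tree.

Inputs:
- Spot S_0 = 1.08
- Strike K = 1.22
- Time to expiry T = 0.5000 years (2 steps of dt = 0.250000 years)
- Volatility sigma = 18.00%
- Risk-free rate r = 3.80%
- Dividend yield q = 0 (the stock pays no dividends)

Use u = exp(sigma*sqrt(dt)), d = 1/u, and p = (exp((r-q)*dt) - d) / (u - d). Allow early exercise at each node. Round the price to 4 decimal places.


Answer: Price = V(0,0) = 0.1426

Derivation:
dt = T/N = 0.250000
u = exp(sigma*sqrt(dt)) = 1.094174; d = 1/u = 0.913931
p = (exp((r-q)*dt) - d) / (u - d) = 0.530473
Discount per step: exp(-r*dt) = 0.990545
Stock lattice S(k, i) with i counting down-moves:
  k=0: S(0,0) = 1.0800
  k=1: S(1,0) = 1.1817; S(1,1) = 0.9870
  k=2: S(2,0) = 1.2930; S(2,1) = 1.0800; S(2,2) = 0.9021
Terminal payoffs V(N, i) = max(K - S_T, 0):
  V(2,0) = 0.000000; V(2,1) = 0.140000; V(2,2) = 0.317908
Backward induction: V(k, i) = exp(-r*dt) * [p * V(k+1, i) + (1-p) * V(k+1, i+1)]; then take max(V_cont, immediate exercise) for American.
  V(1,0) = exp(-r*dt) * [p*0.000000 + (1-p)*0.140000] = 0.065112; exercise = 0.038292; V(1,0) = max -> 0.065112
  V(1,1) = exp(-r*dt) * [p*0.140000 + (1-p)*0.317908] = 0.221419; exercise = 0.232954; V(1,1) = max -> 0.232954
  V(0,0) = exp(-r*dt) * [p*0.065112 + (1-p)*0.232954] = 0.142558; exercise = 0.140000; V(0,0) = max -> 0.142558


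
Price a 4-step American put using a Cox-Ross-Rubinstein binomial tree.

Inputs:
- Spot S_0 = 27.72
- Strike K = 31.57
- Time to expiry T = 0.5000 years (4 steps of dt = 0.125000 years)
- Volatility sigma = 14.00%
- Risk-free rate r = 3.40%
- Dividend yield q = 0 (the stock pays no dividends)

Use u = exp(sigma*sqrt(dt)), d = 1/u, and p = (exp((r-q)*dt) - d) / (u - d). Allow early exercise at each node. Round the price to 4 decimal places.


dt = T/N = 0.125000
u = exp(sigma*sqrt(dt)) = 1.050743; d = 1/u = 0.951708
p = (exp((r-q)*dt) - d) / (u - d) = 0.530633
Discount per step: exp(-r*dt) = 0.995759
Stock lattice S(k, i) with i counting down-moves:
  k=0: S(0,0) = 27.7200
  k=1: S(1,0) = 29.1266; S(1,1) = 26.3813
  k=2: S(2,0) = 30.6046; S(2,1) = 27.7200; S(2,2) = 25.1073
  k=3: S(3,0) = 32.1575; S(3,1) = 29.1266; S(3,2) = 26.3813; S(3,3) = 23.8948
  k=4: S(4,0) = 33.7893; S(4,1) = 30.6046; S(4,2) = 27.7200; S(4,3) = 25.1073; S(4,4) = 22.7409
Terminal payoffs V(N, i) = max(K - S_T, 0):
  V(4,0) = 0.000000; V(4,1) = 0.965437; V(4,2) = 3.850000; V(4,3) = 6.462685; V(4,4) = 8.829118
Backward induction: V(k, i) = exp(-r*dt) * [p * V(k+1, i) + (1-p) * V(k+1, i+1)]; then take max(V_cont, immediate exercise) for American.
  V(3,0) = exp(-r*dt) * [p*0.000000 + (1-p)*0.965437] = 0.451222; exercise = 0.000000; V(3,0) = max -> 0.451222
  V(3,1) = exp(-r*dt) * [p*0.965437 + (1-p)*3.850000] = 2.309518; exercise = 2.443406; V(3,1) = max -> 2.443406
  V(3,2) = exp(-r*dt) * [p*3.850000 + (1-p)*6.462685] = 5.054779; exercise = 5.188666; V(3,2) = max -> 5.188666
  V(3,3) = exp(-r*dt) * [p*6.462685 + (1-p)*8.829118] = 7.541291; exercise = 7.675179; V(3,3) = max -> 7.675179
  V(2,0) = exp(-r*dt) * [p*0.451222 + (1-p)*2.443406] = 1.380407; exercise = 0.965437; V(2,0) = max -> 1.380407
  V(2,1) = exp(-r*dt) * [p*2.443406 + (1-p)*5.188666] = 3.716112; exercise = 3.850000; V(2,1) = max -> 3.850000
  V(2,2) = exp(-r*dt) * [p*5.188666 + (1-p)*7.675179] = 6.328798; exercise = 6.462685; V(2,2) = max -> 6.462685
  V(1,0) = exp(-r*dt) * [p*1.380407 + (1-p)*3.850000] = 2.528781; exercise = 2.443406; V(1,0) = max -> 2.528781
  V(1,1) = exp(-r*dt) * [p*3.850000 + (1-p)*6.462685] = 5.054779; exercise = 5.188666; V(1,1) = max -> 5.188666
  V(0,0) = exp(-r*dt) * [p*2.528781 + (1-p)*5.188666] = 3.761223; exercise = 3.850000; V(0,0) = max -> 3.850000

Answer: Price = V(0,0) = 3.8500


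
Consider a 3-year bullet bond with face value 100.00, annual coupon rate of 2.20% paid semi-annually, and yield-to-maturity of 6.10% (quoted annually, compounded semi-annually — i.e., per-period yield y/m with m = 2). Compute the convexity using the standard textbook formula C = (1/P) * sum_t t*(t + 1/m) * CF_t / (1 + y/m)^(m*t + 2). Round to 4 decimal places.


Coupon per period c = face * coupon_rate / m = 1.100000
Periods per year m = 2; per-period yield y/m = 0.030500
Number of cashflows N = 6
Cashflows (t years, CF_t, discount factor 1/(1+y/m)^(m*t), PV):
  t = 0.5000: CF_t = 1.100000, DF = 0.970403, PV = 1.067443
  t = 1.0000: CF_t = 1.100000, DF = 0.941681, PV = 1.035850
  t = 1.5000: CF_t = 1.100000, DF = 0.913810, PV = 1.005191
  t = 2.0000: CF_t = 1.100000, DF = 0.886764, PV = 0.975440
  t = 2.5000: CF_t = 1.100000, DF = 0.860518, PV = 0.946570
  t = 3.0000: CF_t = 101.100000, DF = 0.835049, PV = 84.423466
Price P = sum_t PV_t = 89.453960
Convexity numerator sum_t t*(t + 1/m) * CF_t / (1+y/m)^(m*t + 2):
  t = 0.5000: term = 0.502596
  t = 1.0000: term = 1.463160
  t = 1.5000: term = 2.839710
  t = 2.0000: term = 4.592770
  t = 2.5000: term = 6.685255
  t = 3.0000: term = 834.750112
Convexity = (1/P) * sum = 850.833603 / 89.453960 = 9.511413

Answer: Convexity = 9.5114


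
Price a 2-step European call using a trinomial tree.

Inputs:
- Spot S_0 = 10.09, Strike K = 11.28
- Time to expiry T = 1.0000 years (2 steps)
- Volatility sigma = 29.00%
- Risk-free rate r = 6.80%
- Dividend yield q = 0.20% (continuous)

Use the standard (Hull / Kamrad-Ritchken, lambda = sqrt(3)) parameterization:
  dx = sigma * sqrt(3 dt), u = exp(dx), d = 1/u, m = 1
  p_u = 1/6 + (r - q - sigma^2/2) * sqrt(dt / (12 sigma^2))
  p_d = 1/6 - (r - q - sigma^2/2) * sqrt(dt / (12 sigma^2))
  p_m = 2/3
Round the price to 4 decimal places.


Answer: Price = V(0,0) = 1.0027

Derivation:
dt = T/N = 0.500000; dx = sigma*sqrt(3*dt) = 0.355176
u = exp(dx) = 1.426432; d = 1/u = 0.701050
p_u = 0.183525, p_m = 0.666667, p_d = 0.149809
Discount per step: exp(-r*dt) = 0.966572
Stock lattice S(k, j) with j the centered position index:
  k=0: S(0,+0) = 10.0900
  k=1: S(1,-1) = 7.0736; S(1,+0) = 10.0900; S(1,+1) = 14.3927
  k=2: S(2,-2) = 4.9589; S(2,-1) = 7.0736; S(2,+0) = 10.0900; S(2,+1) = 14.3927; S(2,+2) = 20.5302
Terminal payoffs V(N, j) = max(S_T - K, 0):
  V(2,-2) = 0.000000; V(2,-1) = 0.000000; V(2,+0) = 0.000000; V(2,+1) = 3.112696; V(2,+2) = 9.250198
Backward induction: V(k, j) = exp(-r*dt) * [p_u * V(k+1, j+1) + p_m * V(k+1, j) + p_d * V(k+1, j-1)]
  V(1,-1) = exp(-r*dt) * [p_u*0.000000 + p_m*0.000000 + p_d*0.000000] = 0.000000
  V(1,+0) = exp(-r*dt) * [p_u*3.112696 + p_m*0.000000 + p_d*0.000000] = 0.552160
  V(1,+1) = exp(-r*dt) * [p_u*9.250198 + p_m*3.112696 + p_d*0.000000] = 3.646651
  V(0,+0) = exp(-r*dt) * [p_u*3.646651 + p_m*0.552160 + p_d*0.000000] = 1.002679


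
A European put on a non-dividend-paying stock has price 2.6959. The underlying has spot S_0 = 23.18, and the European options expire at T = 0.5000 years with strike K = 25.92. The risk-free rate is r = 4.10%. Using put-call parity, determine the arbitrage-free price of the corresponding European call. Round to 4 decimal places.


Answer: Call price = 0.4819

Derivation:
Put-call parity: C - P = S_0 * exp(-qT) - K * exp(-rT).
S_0 * exp(-qT) = 23.1800 * 1.00000000 = 23.18000000
K * exp(-rT) = 25.9200 * 0.97970870 = 25.39404941
C = P + S*exp(-qT) - K*exp(-rT)
C = 2.6959 + 23.18000000 - 25.39404941 = 0.4819


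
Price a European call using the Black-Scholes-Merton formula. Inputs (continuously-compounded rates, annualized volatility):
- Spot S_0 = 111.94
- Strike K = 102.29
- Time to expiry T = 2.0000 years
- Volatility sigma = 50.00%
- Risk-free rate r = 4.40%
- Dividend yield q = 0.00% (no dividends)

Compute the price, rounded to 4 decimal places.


d1 = (ln(S/K) + (r - q + 0.5*sigma^2) * T) / (sigma * sqrt(T)) = 0.60549709
d2 = d1 - sigma * sqrt(T) = -0.10160969
exp(-rT) = 0.91576088; exp(-qT) = 1.00000000
C = S_0 * exp(-qT) * N(d1) - K * exp(-rT) * N(d2)
N(d1) = 0.72757562; N(d2) = 0.45953324
C = 111.9400 * 1.00000000 * 0.72757562 - 102.2900 * 0.91576088 * 0.45953324 = 38.3989

Answer: Price = 38.3989


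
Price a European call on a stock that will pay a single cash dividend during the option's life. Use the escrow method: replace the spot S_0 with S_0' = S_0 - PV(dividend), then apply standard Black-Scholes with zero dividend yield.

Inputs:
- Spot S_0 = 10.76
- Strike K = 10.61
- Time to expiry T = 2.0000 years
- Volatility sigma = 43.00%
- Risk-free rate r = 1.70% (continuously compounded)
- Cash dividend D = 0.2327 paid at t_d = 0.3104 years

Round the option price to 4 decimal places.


PV(D) = D * exp(-r * t_d) = 0.2327 * 0.99473710 = 0.23147532
S_0' = S_0 - PV(D) = 10.7600 - 0.23147532 = 10.52852468
d1 = (ln(S_0'/K) + (r + sigma^2/2)*T) / (sigma*sqrt(T)) = 0.34729016
d2 = d1 - sigma*sqrt(T) = -0.26082167
exp(-rT) = 0.96657150
N(d1) = 0.63581333; N(d2) = 0.39711502
C = S_0' * N(d1) - K * exp(-rT) * N(d2) = 10.52852468 * 0.63581333 - 10.6100 * 0.96657150 * 0.39711502 = 2.6216

Answer: Price = 2.6216


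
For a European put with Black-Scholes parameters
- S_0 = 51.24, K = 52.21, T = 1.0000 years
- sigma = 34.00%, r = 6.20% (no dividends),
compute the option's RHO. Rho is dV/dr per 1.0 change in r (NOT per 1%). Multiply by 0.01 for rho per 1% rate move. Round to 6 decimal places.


d1 = 0.2971953812; d2 = -0.0428046188
phi(d1) = 0.3817073435; exp(-qT) = 1.0000000000; exp(-rT) = 0.9398828868
N(-d2) = 0.5170713590
Rho = -K*T*exp(-rT)*N(-d2) = -52.2100 * 1.0000 * 0.9398828868 * 0.5170713590 = -25.373356

Answer: Rho = -25.373356


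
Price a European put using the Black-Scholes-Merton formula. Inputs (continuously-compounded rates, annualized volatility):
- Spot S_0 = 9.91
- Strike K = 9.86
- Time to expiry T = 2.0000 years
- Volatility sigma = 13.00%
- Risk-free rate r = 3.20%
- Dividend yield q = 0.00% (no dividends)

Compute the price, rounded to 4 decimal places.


d1 = (ln(S/K) + (r - q + 0.5*sigma^2) * T) / (sigma * sqrt(T)) = 0.46755086
d2 = d1 - sigma * sqrt(T) = 0.28370310
exp(-rT) = 0.93800500; exp(-qT) = 1.00000000
P = K * exp(-rT) * N(-d2) - S_0 * exp(-qT) * N(-d1)
N(-d1) = 0.32005291; N(-d2) = 0.38831896
P = 9.8600 * 0.93800500 * 0.38831896 - 9.9100 * 1.00000000 * 0.32005291 = 0.4197

Answer: Price = 0.4197


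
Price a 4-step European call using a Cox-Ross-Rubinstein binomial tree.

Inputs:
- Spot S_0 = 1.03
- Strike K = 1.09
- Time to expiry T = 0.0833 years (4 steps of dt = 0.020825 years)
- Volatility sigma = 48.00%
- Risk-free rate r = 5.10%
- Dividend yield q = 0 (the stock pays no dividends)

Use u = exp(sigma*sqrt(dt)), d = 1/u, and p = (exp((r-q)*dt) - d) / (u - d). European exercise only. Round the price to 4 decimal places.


Answer: Price = V(0,0) = 0.0377

Derivation:
dt = T/N = 0.020825
u = exp(sigma*sqrt(dt)) = 1.071724; d = 1/u = 0.933076
p = (exp((r-q)*dt) - d) / (u - d) = 0.490354
Discount per step: exp(-r*dt) = 0.998938
Stock lattice S(k, i) with i counting down-moves:
  k=0: S(0,0) = 1.0300
  k=1: S(1,0) = 1.1039; S(1,1) = 0.9611
  k=2: S(2,0) = 1.1830; S(2,1) = 1.0300; S(2,2) = 0.8968
  k=3: S(3,0) = 1.2679; S(3,1) = 1.1039; S(3,2) = 0.9611; S(3,3) = 0.8367
  k=4: S(4,0) = 1.3588; S(4,1) = 1.1830; S(4,2) = 1.0300; S(4,3) = 0.8968; S(4,4) = 0.7807
Terminal payoffs V(N, i) = max(S_T - K, 0):
  V(4,0) = 0.268840; V(4,1) = 0.093049; V(4,2) = 0.000000; V(4,3) = 0.000000; V(4,4) = 0.000000
Backward induction: V(k, i) = exp(-r*dt) * [p * V(k+1, i) + (1-p) * V(k+1, i+1)].
  V(3,0) = exp(-r*dt) * [p*0.268840 + (1-p)*0.093049] = 0.179059
  V(3,1) = exp(-r*dt) * [p*0.093049 + (1-p)*0.000000] = 0.045579
  V(3,2) = exp(-r*dt) * [p*0.000000 + (1-p)*0.000000] = 0.000000
  V(3,3) = exp(-r*dt) * [p*0.000000 + (1-p)*0.000000] = 0.000000
  V(2,0) = exp(-r*dt) * [p*0.179059 + (1-p)*0.045579] = 0.110913
  V(2,1) = exp(-r*dt) * [p*0.045579 + (1-p)*0.000000] = 0.022326
  V(2,2) = exp(-r*dt) * [p*0.000000 + (1-p)*0.000000] = 0.000000
  V(1,0) = exp(-r*dt) * [p*0.110913 + (1-p)*0.022326] = 0.065695
  V(1,1) = exp(-r*dt) * [p*0.022326 + (1-p)*0.000000] = 0.010936
  V(0,0) = exp(-r*dt) * [p*0.065695 + (1-p)*0.010936] = 0.037747


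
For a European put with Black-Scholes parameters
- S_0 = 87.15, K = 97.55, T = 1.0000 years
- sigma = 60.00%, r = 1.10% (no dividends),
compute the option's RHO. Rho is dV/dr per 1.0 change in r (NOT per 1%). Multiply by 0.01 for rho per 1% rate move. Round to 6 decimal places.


Answer: Rho = -65.672416

Derivation:
d1 = 0.1304428415; d2 = -0.4695571585
phi(d1) = 0.3955626091; exp(-qT) = 1.0000000000; exp(-rT) = 0.9890602788
N(-d2) = 0.6806642806
Rho = -K*T*exp(-rT)*N(-d2) = -97.5500 * 1.0000 * 0.9890602788 * 0.6806642806 = -65.672416


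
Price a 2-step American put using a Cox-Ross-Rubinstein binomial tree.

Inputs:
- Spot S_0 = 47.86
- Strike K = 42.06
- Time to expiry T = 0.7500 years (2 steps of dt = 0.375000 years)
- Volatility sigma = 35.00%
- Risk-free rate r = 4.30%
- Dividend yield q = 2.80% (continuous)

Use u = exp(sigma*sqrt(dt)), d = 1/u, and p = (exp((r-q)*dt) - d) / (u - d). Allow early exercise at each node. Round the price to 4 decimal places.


Answer: Price = V(0,0) = 3.0769

Derivation:
dt = T/N = 0.375000
u = exp(sigma*sqrt(dt)) = 1.239032; d = 1/u = 0.807082
p = (exp((r-q)*dt) - d) / (u - d) = 0.459681
Discount per step: exp(-r*dt) = 0.984004
Stock lattice S(k, i) with i counting down-moves:
  k=0: S(0,0) = 47.8600
  k=1: S(1,0) = 59.3001; S(1,1) = 38.6269
  k=2: S(2,0) = 73.4747; S(2,1) = 47.8600; S(2,2) = 31.1751
Terminal payoffs V(N, i) = max(K - S_T, 0):
  V(2,0) = 0.000000; V(2,1) = 0.000000; V(2,2) = 10.884910
Backward induction: V(k, i) = exp(-r*dt) * [p * V(k+1, i) + (1-p) * V(k+1, i+1)]; then take max(V_cont, immediate exercise) for American.
  V(1,0) = exp(-r*dt) * [p*0.000000 + (1-p)*0.000000] = 0.000000; exercise = 0.000000; V(1,0) = max -> 0.000000
  V(1,1) = exp(-r*dt) * [p*0.000000 + (1-p)*10.884910] = 5.787252; exercise = 3.433069; V(1,1) = max -> 5.787252
  V(0,0) = exp(-r*dt) * [p*0.000000 + (1-p)*5.787252] = 3.076946; exercise = 0.000000; V(0,0) = max -> 3.076946


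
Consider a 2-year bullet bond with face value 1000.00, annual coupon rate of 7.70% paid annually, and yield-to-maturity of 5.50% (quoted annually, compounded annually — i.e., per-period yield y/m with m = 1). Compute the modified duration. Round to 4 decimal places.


Coupon per period c = face * coupon_rate / m = 77.000000
Periods per year m = 1; per-period yield y/m = 0.055000
Number of cashflows N = 2
Cashflows (t years, CF_t, discount factor 1/(1+y/m)^(m*t), PV):
  t = 1.0000: CF_t = 77.000000, DF = 0.947867, PV = 72.985782
  t = 2.0000: CF_t = 1077.000000, DF = 0.898452, PV = 967.633252
Price P = sum_t PV_t = 1040.619034
First compute Macaulay numerator sum_t t * PV_t:
  t * PV_t at t = 1.0000: 72.985782
  t * PV_t at t = 2.0000: 1935.266503
Macaulay duration D = 2008.252285 / 1040.619034 = 1.929863
Modified duration = D / (1 + y/m) = 1.929863 / (1 + 0.055000) = 1.829254

Answer: Modified duration = 1.8293


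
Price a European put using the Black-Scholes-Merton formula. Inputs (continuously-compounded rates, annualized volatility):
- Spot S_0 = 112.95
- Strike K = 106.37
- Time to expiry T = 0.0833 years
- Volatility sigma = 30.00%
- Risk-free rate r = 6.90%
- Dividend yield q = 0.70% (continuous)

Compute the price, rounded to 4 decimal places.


Answer: Price = 1.2341

Derivation:
d1 = (ln(S/K) + (r - q + 0.5*sigma^2) * T) / (sigma * sqrt(T)) = 0.79614930
d2 = d1 - sigma * sqrt(T) = 0.70956408
exp(-rT) = 0.99426879; exp(-qT) = 0.99941707
P = K * exp(-rT) * N(-d2) - S_0 * exp(-qT) * N(-d1)
N(-d1) = 0.21297263; N(-d2) = 0.23898725
P = 106.3700 * 0.99426879 * 0.23898725 - 112.9500 * 0.99941707 * 0.21297263 = 1.2341


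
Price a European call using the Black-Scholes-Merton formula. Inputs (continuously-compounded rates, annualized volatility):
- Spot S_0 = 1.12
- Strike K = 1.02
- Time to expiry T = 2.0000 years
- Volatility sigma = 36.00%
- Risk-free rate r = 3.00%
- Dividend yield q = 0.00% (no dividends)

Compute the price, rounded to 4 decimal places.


Answer: Price = 0.2979

Derivation:
d1 = (ln(S/K) + (r - q + 0.5*sigma^2) * T) / (sigma * sqrt(T)) = 0.55611210
d2 = d1 - sigma * sqrt(T) = 0.04699522
exp(-rT) = 0.94176453; exp(-qT) = 1.00000000
C = S_0 * exp(-qT) * N(d1) - K * exp(-rT) * N(d2)
N(d1) = 0.71093289; N(d2) = 0.51874148
C = 1.1200 * 1.00000000 * 0.71093289 - 1.0200 * 0.94176453 * 0.51874148 = 0.2979


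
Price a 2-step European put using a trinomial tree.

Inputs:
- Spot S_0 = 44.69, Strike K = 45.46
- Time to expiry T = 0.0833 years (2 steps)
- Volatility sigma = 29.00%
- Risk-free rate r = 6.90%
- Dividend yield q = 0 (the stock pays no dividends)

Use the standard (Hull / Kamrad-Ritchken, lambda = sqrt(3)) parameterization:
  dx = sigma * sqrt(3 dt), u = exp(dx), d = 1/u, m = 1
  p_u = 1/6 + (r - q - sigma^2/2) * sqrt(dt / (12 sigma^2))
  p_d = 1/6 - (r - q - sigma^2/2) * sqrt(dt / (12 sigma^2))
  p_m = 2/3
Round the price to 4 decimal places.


Answer: Price = V(0,0) = 1.7116

Derivation:
dt = T/N = 0.041650; dx = sigma*sqrt(3*dt) = 0.102510
u = exp(dx) = 1.107948; d = 1/u = 0.902569
p_u = 0.172142, p_m = 0.666667, p_d = 0.161192
Discount per step: exp(-r*dt) = 0.997130
Stock lattice S(k, j) with j the centered position index:
  k=0: S(0,+0) = 44.6900
  k=1: S(1,-1) = 40.3358; S(1,+0) = 44.6900; S(1,+1) = 49.5142
  k=2: S(2,-2) = 36.4059; S(2,-1) = 40.3358; S(2,+0) = 44.6900; S(2,+1) = 49.5142; S(2,+2) = 54.8592
Terminal payoffs V(N, j) = max(K - S_T, 0):
  V(2,-2) = 9.054138; V(2,-1) = 5.124185; V(2,+0) = 0.770000; V(2,+1) = 0.000000; V(2,+2) = 0.000000
Backward induction: V(k, j) = exp(-r*dt) * [p_u * V(k+1, j+1) + p_m * V(k+1, j) + p_d * V(k+1, j-1)]
  V(1,-1) = exp(-r*dt) * [p_u*0.770000 + p_m*5.124185 + p_d*9.054138] = 4.993753
  V(1,+0) = exp(-r*dt) * [p_u*0.000000 + p_m*0.770000 + p_d*5.124185] = 1.335466
  V(1,+1) = exp(-r*dt) * [p_u*0.000000 + p_m*0.000000 + p_d*0.770000] = 0.123761
  V(0,+0) = exp(-r*dt) * [p_u*0.123761 + p_m*1.335466 + p_d*4.993753] = 1.711641


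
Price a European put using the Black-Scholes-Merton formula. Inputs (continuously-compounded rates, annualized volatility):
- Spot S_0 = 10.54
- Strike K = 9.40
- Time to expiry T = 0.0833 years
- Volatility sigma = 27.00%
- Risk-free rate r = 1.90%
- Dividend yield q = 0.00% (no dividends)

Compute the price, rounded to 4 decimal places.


Answer: Price = 0.0233

Derivation:
d1 = (ln(S/K) + (r - q + 0.5*sigma^2) * T) / (sigma * sqrt(T)) = 1.52819052
d2 = d1 - sigma * sqrt(T) = 1.45026383
exp(-rT) = 0.99841855; exp(-qT) = 1.00000000
P = K * exp(-rT) * N(-d2) - S_0 * exp(-qT) * N(-d1)
N(-d1) = 0.06323262; N(-d2) = 0.07349248
P = 9.4000 * 0.99841855 * 0.07349248 - 10.5400 * 1.00000000 * 0.06323262 = 0.0233


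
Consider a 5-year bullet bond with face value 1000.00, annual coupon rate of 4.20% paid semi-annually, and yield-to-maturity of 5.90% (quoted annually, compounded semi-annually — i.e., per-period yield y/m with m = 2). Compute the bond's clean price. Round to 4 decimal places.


Coupon per period c = face * coupon_rate / m = 21.000000
Periods per year m = 2; per-period yield y/m = 0.029500
Number of cashflows N = 10
Cashflows (t years, CF_t, discount factor 1/(1+y/m)^(m*t), PV):
  t = 0.5000: CF_t = 21.000000, DF = 0.971345, PV = 20.398252
  t = 1.0000: CF_t = 21.000000, DF = 0.943512, PV = 19.813746
  t = 1.5000: CF_t = 21.000000, DF = 0.916476, PV = 19.245989
  t = 2.0000: CF_t = 21.000000, DF = 0.890214, PV = 18.694502
  t = 2.5000: CF_t = 21.000000, DF = 0.864706, PV = 18.158816
  t = 3.0000: CF_t = 21.000000, DF = 0.839928, PV = 17.638481
  t = 3.5000: CF_t = 21.000000, DF = 0.815860, PV = 17.133056
  t = 4.0000: CF_t = 21.000000, DF = 0.792482, PV = 16.642114
  t = 4.5000: CF_t = 21.000000, DF = 0.769773, PV = 16.165239
  t = 5.0000: CF_t = 1021.000000, DF = 0.747716, PV = 763.417713
Price P = sum_t PV_t = 927.307909

Answer: Price = 927.3079


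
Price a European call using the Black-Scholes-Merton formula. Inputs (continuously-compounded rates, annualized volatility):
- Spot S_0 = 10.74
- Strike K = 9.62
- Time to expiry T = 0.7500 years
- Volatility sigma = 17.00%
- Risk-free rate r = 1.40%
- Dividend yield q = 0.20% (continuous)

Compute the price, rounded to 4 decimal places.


Answer: Price = 1.3800

Derivation:
d1 = (ln(S/K) + (r - q + 0.5*sigma^2) * T) / (sigma * sqrt(T)) = 0.88279114
d2 = d1 - sigma * sqrt(T) = 0.73556682
exp(-rT) = 0.98955493; exp(-qT) = 0.99850112
C = S_0 * exp(-qT) * N(d1) - K * exp(-rT) * N(d2)
N(d1) = 0.81132544; N(d2) = 0.76900282
C = 10.7400 * 0.99850112 * 0.81132544 - 9.6200 * 0.98955493 * 0.76900282 = 1.3800


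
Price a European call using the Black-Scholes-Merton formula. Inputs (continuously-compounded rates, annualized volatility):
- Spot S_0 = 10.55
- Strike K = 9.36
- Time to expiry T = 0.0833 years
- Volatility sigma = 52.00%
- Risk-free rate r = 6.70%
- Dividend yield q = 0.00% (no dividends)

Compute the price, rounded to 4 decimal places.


d1 = (ln(S/K) + (r - q + 0.5*sigma^2) * T) / (sigma * sqrt(T)) = 0.90966737
d2 = d1 - sigma * sqrt(T) = 0.75958633
exp(-rT) = 0.99443445; exp(-qT) = 1.00000000
C = S_0 * exp(-qT) * N(d1) - K * exp(-rT) * N(d2)
N(d1) = 0.81850102; N(d2) = 0.77624905
C = 10.5500 * 1.00000000 * 0.81850102 - 9.3600 * 0.99443445 * 0.77624905 = 1.4099

Answer: Price = 1.4099


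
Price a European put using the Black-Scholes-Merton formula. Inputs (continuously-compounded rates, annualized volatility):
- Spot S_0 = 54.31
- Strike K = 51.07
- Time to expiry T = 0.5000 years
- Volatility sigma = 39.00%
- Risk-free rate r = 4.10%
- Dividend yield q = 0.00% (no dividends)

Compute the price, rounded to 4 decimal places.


d1 = (ln(S/K) + (r - q + 0.5*sigma^2) * T) / (sigma * sqrt(T)) = 0.43527365
d2 = d1 - sigma * sqrt(T) = 0.15950201
exp(-rT) = 0.97970870; exp(-qT) = 1.00000000
P = K * exp(-rT) * N(-d2) - S_0 * exp(-qT) * N(-d1)
N(-d1) = 0.33168190; N(-d2) = 0.43663669
P = 51.0700 * 0.97970870 * 0.43663669 - 54.3100 * 1.00000000 * 0.33168190 = 3.8329

Answer: Price = 3.8329


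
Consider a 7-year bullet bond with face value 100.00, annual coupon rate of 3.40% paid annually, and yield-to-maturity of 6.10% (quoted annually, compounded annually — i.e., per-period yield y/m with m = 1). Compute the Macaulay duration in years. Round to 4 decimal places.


Answer: Macaulay duration = 6.2798 years

Derivation:
Coupon per period c = face * coupon_rate / m = 3.400000
Periods per year m = 1; per-period yield y/m = 0.061000
Number of cashflows N = 7
Cashflows (t years, CF_t, discount factor 1/(1+y/m)^(m*t), PV):
  t = 1.0000: CF_t = 3.400000, DF = 0.942507, PV = 3.204524
  t = 2.0000: CF_t = 3.400000, DF = 0.888320, PV = 3.020287
  t = 3.0000: CF_t = 3.400000, DF = 0.837247, PV = 2.846641
  t = 4.0000: CF_t = 3.400000, DF = 0.789112, PV = 2.682980
  t = 5.0000: CF_t = 3.400000, DF = 0.743743, PV = 2.528727
  t = 6.0000: CF_t = 3.400000, DF = 0.700983, PV = 2.383343
  t = 7.0000: CF_t = 103.400000, DF = 0.660682, PV = 68.314493
Price P = sum_t PV_t = 84.980996
Macaulay numerator sum_t t * PV_t:
  t * PV_t at t = 1.0000: 3.204524
  t * PV_t at t = 2.0000: 6.040573
  t * PV_t at t = 3.0000: 8.539924
  t * PV_t at t = 4.0000: 10.731919
  t * PV_t at t = 5.0000: 12.643637
  t * PV_t at t = 6.0000: 14.300060
  t * PV_t at t = 7.0000: 478.201453
Macaulay duration D = (sum_t t * PV_t) / P = 533.662090 / 84.980996 = 6.279782


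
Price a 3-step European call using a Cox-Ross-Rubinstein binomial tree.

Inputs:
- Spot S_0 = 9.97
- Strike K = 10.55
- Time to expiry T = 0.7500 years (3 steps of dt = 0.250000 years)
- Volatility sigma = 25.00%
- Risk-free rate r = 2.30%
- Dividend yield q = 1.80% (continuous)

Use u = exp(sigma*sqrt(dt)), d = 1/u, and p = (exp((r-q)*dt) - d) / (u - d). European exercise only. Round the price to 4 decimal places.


dt = T/N = 0.250000
u = exp(sigma*sqrt(dt)) = 1.133148; d = 1/u = 0.882497
p = (exp((r-q)*dt) - d) / (u - d) = 0.473781
Discount per step: exp(-r*dt) = 0.994266
Stock lattice S(k, i) with i counting down-moves:
  k=0: S(0,0) = 9.9700
  k=1: S(1,0) = 11.2975; S(1,1) = 8.7985
  k=2: S(2,0) = 12.8017; S(2,1) = 9.9700; S(2,2) = 7.7646
  k=3: S(3,0) = 14.5063; S(3,1) = 11.2975; S(3,2) = 8.7985; S(3,3) = 6.8523
Terminal payoffs V(N, i) = max(S_T - K, 0):
  V(3,0) = 3.956264; V(3,1) = 0.747490; V(3,2) = 0.000000; V(3,3) = 0.000000
Backward induction: V(k, i) = exp(-r*dt) * [p * V(k+1, i) + (1-p) * V(k+1, i+1)].
  V(2,0) = exp(-r*dt) * [p*3.956264 + (1-p)*0.747490] = 2.254743
  V(2,1) = exp(-r*dt) * [p*0.747490 + (1-p)*0.000000] = 0.352116
  V(2,2) = exp(-r*dt) * [p*0.000000 + (1-p)*0.000000] = 0.000000
  V(1,0) = exp(-r*dt) * [p*2.254743 + (1-p)*0.352116] = 1.246357
  V(1,1) = exp(-r*dt) * [p*0.352116 + (1-p)*0.000000] = 0.165869
  V(0,0) = exp(-r*dt) * [p*1.246357 + (1-p)*0.165869] = 0.673897

Answer: Price = V(0,0) = 0.6739


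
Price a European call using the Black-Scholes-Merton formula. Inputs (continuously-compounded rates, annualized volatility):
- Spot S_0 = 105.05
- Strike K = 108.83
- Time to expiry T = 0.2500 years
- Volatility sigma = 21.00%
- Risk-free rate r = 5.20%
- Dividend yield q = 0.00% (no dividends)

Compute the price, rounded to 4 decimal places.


Answer: Price = 3.3612

Derivation:
d1 = (ln(S/K) + (r - q + 0.5*sigma^2) * T) / (sigma * sqrt(T)) = -0.16036290
d2 = d1 - sigma * sqrt(T) = -0.26536290
exp(-rT) = 0.98708414; exp(-qT) = 1.00000000
C = S_0 * exp(-qT) * N(d1) - K * exp(-rT) * N(d2)
N(d1) = 0.43629761; N(d2) = 0.39536496
C = 105.0500 * 1.00000000 * 0.43629761 - 108.8300 * 0.98708414 * 0.39536496 = 3.3612


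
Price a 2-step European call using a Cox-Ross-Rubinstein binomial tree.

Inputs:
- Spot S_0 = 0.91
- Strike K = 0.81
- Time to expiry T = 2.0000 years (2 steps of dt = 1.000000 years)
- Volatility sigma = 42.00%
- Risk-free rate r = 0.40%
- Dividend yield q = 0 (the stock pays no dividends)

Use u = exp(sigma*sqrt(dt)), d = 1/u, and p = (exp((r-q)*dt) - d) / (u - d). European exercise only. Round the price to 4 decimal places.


dt = T/N = 1.000000
u = exp(sigma*sqrt(dt)) = 1.521962; d = 1/u = 0.657047
p = (exp((r-q)*dt) - d) / (u - d) = 0.401151
Discount per step: exp(-r*dt) = 0.996008
Stock lattice S(k, i) with i counting down-moves:
  k=0: S(0,0) = 0.9100
  k=1: S(1,0) = 1.3850; S(1,1) = 0.5979
  k=2: S(2,0) = 2.1079; S(2,1) = 0.9100; S(2,2) = 0.3929
Terminal payoffs V(N, i) = max(S_T - K, 0):
  V(2,0) = 1.297894; V(2,1) = 0.100000; V(2,2) = 0.000000
Backward induction: V(k, i) = exp(-r*dt) * [p * V(k+1, i) + (1-p) * V(k+1, i+1)].
  V(1,0) = exp(-r*dt) * [p*1.297894 + (1-p)*0.100000] = 0.578219
  V(1,1) = exp(-r*dt) * [p*0.100000 + (1-p)*0.000000] = 0.039955
  V(0,0) = exp(-r*dt) * [p*0.578219 + (1-p)*0.039955] = 0.254858

Answer: Price = V(0,0) = 0.2549


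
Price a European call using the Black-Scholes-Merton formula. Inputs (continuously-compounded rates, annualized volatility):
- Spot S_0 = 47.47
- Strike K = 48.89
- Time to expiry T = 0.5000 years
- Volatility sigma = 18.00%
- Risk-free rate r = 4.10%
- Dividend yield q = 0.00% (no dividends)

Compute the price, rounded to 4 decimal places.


Answer: Price = 2.2116

Derivation:
d1 = (ln(S/K) + (r - q + 0.5*sigma^2) * T) / (sigma * sqrt(T)) = -0.00687421
d2 = d1 - sigma * sqrt(T) = -0.13415343
exp(-rT) = 0.97970870; exp(-qT) = 1.00000000
C = S_0 * exp(-qT) * N(d1) - K * exp(-rT) * N(d2)
N(d1) = 0.49725761; N(d2) = 0.44664063
C = 47.4700 * 1.00000000 * 0.49725761 - 48.8900 * 0.97970870 * 0.44664063 = 2.2116


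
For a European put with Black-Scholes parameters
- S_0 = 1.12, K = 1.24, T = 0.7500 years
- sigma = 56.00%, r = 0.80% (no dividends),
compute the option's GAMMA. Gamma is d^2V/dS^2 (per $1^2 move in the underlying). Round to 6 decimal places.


d1 = 0.0449865261; d2 = -0.4399877000
phi(d1) = 0.3985387974; exp(-qT) = 1.0000000000; exp(-rT) = 0.9940179641
Gamma = exp(-qT) * phi(d1) / (S * sigma * sqrt(T)) = 1.0000000000 * 0.3985387974 / (1.1200 * 0.5600 * 0.8660254038) = 0.733726

Answer: Gamma = 0.733726


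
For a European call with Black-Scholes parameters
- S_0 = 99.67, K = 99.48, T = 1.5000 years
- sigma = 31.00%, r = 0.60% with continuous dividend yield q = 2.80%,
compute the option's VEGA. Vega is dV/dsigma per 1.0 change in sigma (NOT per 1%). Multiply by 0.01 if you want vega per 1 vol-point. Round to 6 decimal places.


Answer: Vega = 46.424755

Derivation:
d1 = 0.1079437717; d2 = -0.2717271384
phi(d1) = 0.3966248282; exp(-qT) = 0.9588697806; exp(-rT) = 0.9910403788
Vega = S * exp(-qT) * phi(d1) * sqrt(T) = 99.6700 * 0.9588697806 * 0.3966248282 * 1.2247448714 = 46.424755


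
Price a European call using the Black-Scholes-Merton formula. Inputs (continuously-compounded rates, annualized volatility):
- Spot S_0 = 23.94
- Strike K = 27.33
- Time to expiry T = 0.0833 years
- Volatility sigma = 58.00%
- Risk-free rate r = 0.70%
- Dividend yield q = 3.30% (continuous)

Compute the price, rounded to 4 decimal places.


Answer: Price = 0.5091

Derivation:
d1 = (ln(S/K) + (r - q + 0.5*sigma^2) * T) / (sigma * sqrt(T)) = -0.72037286
d2 = d1 - sigma * sqrt(T) = -0.88777095
exp(-rT) = 0.99941707; exp(-qT) = 0.99725487
C = S_0 * exp(-qT) * N(d1) - K * exp(-rT) * N(d2)
N(d1) = 0.23564773; N(d2) = 0.18733199
C = 23.9400 * 0.99725487 * 0.23564773 - 27.3300 * 0.99941707 * 0.18733199 = 0.5091


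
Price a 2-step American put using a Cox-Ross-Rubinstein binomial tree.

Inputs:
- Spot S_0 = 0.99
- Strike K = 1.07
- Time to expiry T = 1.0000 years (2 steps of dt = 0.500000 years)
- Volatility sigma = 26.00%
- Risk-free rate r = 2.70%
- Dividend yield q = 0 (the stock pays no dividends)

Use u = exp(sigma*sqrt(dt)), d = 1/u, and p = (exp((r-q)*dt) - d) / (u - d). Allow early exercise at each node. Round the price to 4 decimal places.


Answer: Price = V(0,0) = 0.1431

Derivation:
dt = T/N = 0.500000
u = exp(sigma*sqrt(dt)) = 1.201833; d = 1/u = 0.832062
p = (exp((r-q)*dt) - d) / (u - d) = 0.490924
Discount per step: exp(-r*dt) = 0.986591
Stock lattice S(k, i) with i counting down-moves:
  k=0: S(0,0) = 0.9900
  k=1: S(1,0) = 1.1898; S(1,1) = 0.8237
  k=2: S(2,0) = 1.4300; S(2,1) = 0.9900; S(2,2) = 0.6854
Terminal payoffs V(N, i) = max(K - S_T, 0):
  V(2,0) = 0.000000; V(2,1) = 0.080000; V(2,2) = 0.384595
Backward induction: V(k, i) = exp(-r*dt) * [p * V(k+1, i) + (1-p) * V(k+1, i+1)]; then take max(V_cont, immediate exercise) for American.
  V(1,0) = exp(-r*dt) * [p*0.000000 + (1-p)*0.080000] = 0.040180; exercise = 0.000000; V(1,0) = max -> 0.040180
  V(1,1) = exp(-r*dt) * [p*0.080000 + (1-p)*0.384595] = 0.231910; exercise = 0.246258; V(1,1) = max -> 0.246258
  V(0,0) = exp(-r*dt) * [p*0.040180 + (1-p)*0.246258] = 0.143144; exercise = 0.080000; V(0,0) = max -> 0.143144


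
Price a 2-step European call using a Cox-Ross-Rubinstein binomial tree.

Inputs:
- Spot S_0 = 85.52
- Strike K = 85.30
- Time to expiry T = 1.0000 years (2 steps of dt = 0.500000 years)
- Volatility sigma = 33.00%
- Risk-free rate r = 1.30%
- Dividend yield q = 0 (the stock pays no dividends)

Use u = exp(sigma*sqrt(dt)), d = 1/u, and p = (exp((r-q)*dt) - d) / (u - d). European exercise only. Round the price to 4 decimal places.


dt = T/N = 0.500000
u = exp(sigma*sqrt(dt)) = 1.262817; d = 1/u = 0.791880
p = (exp((r-q)*dt) - d) / (u - d) = 0.455774
Discount per step: exp(-r*dt) = 0.993521
Stock lattice S(k, i) with i counting down-moves:
  k=0: S(0,0) = 85.5200
  k=1: S(1,0) = 107.9961; S(1,1) = 67.7216
  k=2: S(2,0) = 136.3794; S(2,1) = 85.5200; S(2,2) = 53.6274
Terminal payoffs V(N, i) = max(S_T - K, 0):
  V(2,0) = 51.079405; V(2,1) = 0.220000; V(2,2) = 0.000000
Backward induction: V(k, i) = exp(-r*dt) * [p * V(k+1, i) + (1-p) * V(k+1, i+1)].
  V(1,0) = exp(-r*dt) * [p*51.079405 + (1-p)*0.220000] = 23.248794
  V(1,1) = exp(-r*dt) * [p*0.220000 + (1-p)*0.000000] = 0.099621
  V(0,0) = exp(-r*dt) * [p*23.248794 + (1-p)*0.099621] = 10.581413

Answer: Price = V(0,0) = 10.5814


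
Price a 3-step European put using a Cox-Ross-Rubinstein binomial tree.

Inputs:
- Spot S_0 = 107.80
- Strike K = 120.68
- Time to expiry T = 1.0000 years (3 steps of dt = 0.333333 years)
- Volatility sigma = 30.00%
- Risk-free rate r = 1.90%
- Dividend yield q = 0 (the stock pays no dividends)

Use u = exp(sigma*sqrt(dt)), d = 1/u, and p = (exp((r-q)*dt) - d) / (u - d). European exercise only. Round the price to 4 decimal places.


Answer: Price = V(0,0) = 19.5980

Derivation:
dt = T/N = 0.333333
u = exp(sigma*sqrt(dt)) = 1.189110; d = 1/u = 0.840965
p = (exp((r-q)*dt) - d) / (u - d) = 0.475056
Discount per step: exp(-r*dt) = 0.993687
Stock lattice S(k, i) with i counting down-moves:
  k=0: S(0,0) = 107.8000
  k=1: S(1,0) = 128.1861; S(1,1) = 90.6560
  k=2: S(2,0) = 152.4273; S(2,1) = 107.8000; S(2,2) = 76.2386
  k=3: S(3,0) = 181.2528; S(3,1) = 128.1861; S(3,2) = 90.6560; S(3,3) = 64.1140
Terminal payoffs V(N, i) = max(K - S_T, 0):
  V(3,0) = 0.000000; V(3,1) = 0.000000; V(3,2) = 30.023959; V(3,3) = 56.566021
Backward induction: V(k, i) = exp(-r*dt) * [p * V(k+1, i) + (1-p) * V(k+1, i+1)].
  V(2,0) = exp(-r*dt) * [p*0.000000 + (1-p)*0.000000] = 0.000000
  V(2,1) = exp(-r*dt) * [p*0.000000 + (1-p)*30.023959] = 15.661392
  V(2,2) = exp(-r*dt) * [p*30.023959 + (1-p)*56.566021] = 43.679539
  V(1,0) = exp(-r*dt) * [p*0.000000 + (1-p)*15.661392] = 8.169449
  V(1,1) = exp(-r*dt) * [p*15.661392 + (1-p)*43.679539] = 30.177617
  V(0,0) = exp(-r*dt) * [p*8.169449 + (1-p)*30.177617] = 19.597989


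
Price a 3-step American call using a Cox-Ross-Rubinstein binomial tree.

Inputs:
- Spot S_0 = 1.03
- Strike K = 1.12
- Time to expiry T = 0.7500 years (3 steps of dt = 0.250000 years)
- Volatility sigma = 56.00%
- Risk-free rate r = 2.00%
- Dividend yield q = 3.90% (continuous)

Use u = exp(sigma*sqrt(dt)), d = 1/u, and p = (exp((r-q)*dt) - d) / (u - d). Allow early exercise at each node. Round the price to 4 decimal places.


Answer: Price = V(0,0) = 0.1698

Derivation:
dt = T/N = 0.250000
u = exp(sigma*sqrt(dt)) = 1.323130; d = 1/u = 0.755784
p = (exp((r-q)*dt) - d) / (u - d) = 0.422101
Discount per step: exp(-r*dt) = 0.995012
Stock lattice S(k, i) with i counting down-moves:
  k=0: S(0,0) = 1.0300
  k=1: S(1,0) = 1.3628; S(1,1) = 0.7785
  k=2: S(2,0) = 1.8032; S(2,1) = 1.0300; S(2,2) = 0.5883
  k=3: S(3,0) = 2.3859; S(3,1) = 1.3628; S(3,2) = 0.7785; S(3,3) = 0.4447
Terminal payoffs V(N, i) = max(S_T - K, 0):
  V(3,0) = 1.265858; V(3,1) = 0.242824; V(3,2) = 0.000000; V(3,3) = 0.000000
Backward induction: V(k, i) = exp(-r*dt) * [p * V(k+1, i) + (1-p) * V(k+1, i+1)]; then take max(V_cont, immediate exercise) for American.
  V(2,0) = exp(-r*dt) * [p*1.265858 + (1-p)*0.242824] = 0.671283; exercise = 0.683193; V(2,0) = max -> 0.683193
  V(2,1) = exp(-r*dt) * [p*0.242824 + (1-p)*0.000000] = 0.101985; exercise = 0.000000; V(2,1) = max -> 0.101985
  V(2,2) = exp(-r*dt) * [p*0.000000 + (1-p)*0.000000] = 0.000000; exercise = 0.000000; V(2,2) = max -> 0.000000
  V(1,0) = exp(-r*dt) * [p*0.683193 + (1-p)*0.101985] = 0.345581; exercise = 0.242824; V(1,0) = max -> 0.345581
  V(1,1) = exp(-r*dt) * [p*0.101985 + (1-p)*0.000000] = 0.042833; exercise = 0.000000; V(1,1) = max -> 0.042833
  V(0,0) = exp(-r*dt) * [p*0.345581 + (1-p)*0.042833] = 0.169773; exercise = 0.000000; V(0,0) = max -> 0.169773


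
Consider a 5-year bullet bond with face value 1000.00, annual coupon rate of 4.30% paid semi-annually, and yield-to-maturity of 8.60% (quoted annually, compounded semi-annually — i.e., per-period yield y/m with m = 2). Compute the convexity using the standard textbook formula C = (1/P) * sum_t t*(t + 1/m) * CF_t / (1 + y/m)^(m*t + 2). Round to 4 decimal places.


Answer: Convexity = 21.9368

Derivation:
Coupon per period c = face * coupon_rate / m = 21.500000
Periods per year m = 2; per-period yield y/m = 0.043000
Number of cashflows N = 10
Cashflows (t years, CF_t, discount factor 1/(1+y/m)^(m*t), PV):
  t = 0.5000: CF_t = 21.500000, DF = 0.958773, PV = 20.613615
  t = 1.0000: CF_t = 21.500000, DF = 0.919245, PV = 19.763772
  t = 1.5000: CF_t = 21.500000, DF = 0.881347, PV = 18.948967
  t = 2.0000: CF_t = 21.500000, DF = 0.845012, PV = 18.167753
  t = 2.5000: CF_t = 21.500000, DF = 0.810174, PV = 17.418747
  t = 3.0000: CF_t = 21.500000, DF = 0.776773, PV = 16.700621
  t = 3.5000: CF_t = 21.500000, DF = 0.744749, PV = 16.012100
  t = 4.0000: CF_t = 21.500000, DF = 0.714045, PV = 15.351966
  t = 4.5000: CF_t = 21.500000, DF = 0.684607, PV = 14.719047
  t = 5.0000: CF_t = 1021.500000, DF = 0.656382, PV = 670.494603
Price P = sum_t PV_t = 828.191191
Convexity numerator sum_t t*(t + 1/m) * CF_t / (1+y/m)^(m*t + 2):
  t = 0.5000: term = 9.474483
  t = 1.0000: term = 27.251630
  t = 1.5000: term = 52.256242
  t = 2.0000: term = 83.503103
  t = 2.5000: term = 120.090752
  t = 3.0000: term = 161.195640
  t = 3.5000: term = 206.066654
  t = 4.0000: term = 254.019982
  t = 4.5000: term = 304.434302
  t = 5.0000: term = 16949.596491
Convexity = (1/P) * sum = 18167.889280 / 828.191191 = 21.936830
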